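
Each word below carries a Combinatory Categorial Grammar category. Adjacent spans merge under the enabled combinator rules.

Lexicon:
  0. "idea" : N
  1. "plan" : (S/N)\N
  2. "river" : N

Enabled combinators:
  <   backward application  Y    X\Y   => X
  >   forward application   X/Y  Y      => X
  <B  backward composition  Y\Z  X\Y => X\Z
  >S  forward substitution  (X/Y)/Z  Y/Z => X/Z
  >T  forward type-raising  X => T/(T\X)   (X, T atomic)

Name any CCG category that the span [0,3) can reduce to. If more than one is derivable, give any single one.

[0,3] S   >
  [0,2] S/N   <
    [0,1] "idea" : N
    [1,2] "plan" : (S/N)\N
  [2,3] "river" : N

S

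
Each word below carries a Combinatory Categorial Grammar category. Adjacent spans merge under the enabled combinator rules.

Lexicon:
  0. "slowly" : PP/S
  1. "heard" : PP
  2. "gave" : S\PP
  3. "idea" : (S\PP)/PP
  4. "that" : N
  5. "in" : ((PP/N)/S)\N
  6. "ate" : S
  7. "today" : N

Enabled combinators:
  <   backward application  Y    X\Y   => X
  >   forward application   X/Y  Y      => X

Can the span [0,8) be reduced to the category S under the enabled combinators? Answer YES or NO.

YES

[0,8] S   <
  [0,3] PP   >
    [0,1] "slowly" : PP/S
    [1,3] S   <
      [1,2] "heard" : PP
      [2,3] "gave" : S\PP
  [3,8] S\PP   >
    [3,4] "idea" : (S\PP)/PP
    [4,8] PP   >
      [4,7] PP/N   >
        [4,6] (PP/N)/S   <
          [4,5] "that" : N
          [5,6] "in" : ((PP/N)/S)\N
        [6,7] "ate" : S
      [7,8] "today" : N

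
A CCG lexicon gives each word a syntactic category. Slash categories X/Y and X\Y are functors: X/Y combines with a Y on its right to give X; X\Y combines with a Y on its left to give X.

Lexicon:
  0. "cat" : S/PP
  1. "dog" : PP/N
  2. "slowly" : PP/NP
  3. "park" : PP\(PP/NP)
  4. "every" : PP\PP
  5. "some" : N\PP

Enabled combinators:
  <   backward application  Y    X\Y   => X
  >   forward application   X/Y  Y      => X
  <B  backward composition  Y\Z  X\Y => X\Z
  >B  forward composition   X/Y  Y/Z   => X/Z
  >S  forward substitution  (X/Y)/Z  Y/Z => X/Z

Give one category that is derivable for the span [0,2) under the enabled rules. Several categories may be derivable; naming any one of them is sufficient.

S/N

[0,6] S   >
  [0,2] S/N   >B
    [0,1] "cat" : S/PP
    [1,2] "dog" : PP/N
  [2,6] N   <
    [2,4] PP   <
      [2,3] "slowly" : PP/NP
      [3,4] "park" : PP\(PP/NP)
    [4,6] N\PP   <B
      [4,5] "every" : PP\PP
      [5,6] "some" : N\PP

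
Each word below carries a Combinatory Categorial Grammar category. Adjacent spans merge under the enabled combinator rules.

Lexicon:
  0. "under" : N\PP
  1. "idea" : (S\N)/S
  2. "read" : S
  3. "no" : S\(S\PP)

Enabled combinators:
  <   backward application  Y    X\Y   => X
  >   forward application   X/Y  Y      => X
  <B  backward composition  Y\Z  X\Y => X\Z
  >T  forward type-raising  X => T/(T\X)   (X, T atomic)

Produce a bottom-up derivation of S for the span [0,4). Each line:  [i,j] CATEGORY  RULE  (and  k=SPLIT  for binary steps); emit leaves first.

[0,4] S   <
  [0,3] S\PP   <B
    [0,1] "under" : N\PP
    [1,3] S\N   >
      [1,2] "idea" : (S\N)/S
      [2,3] "read" : S
  [3,4] "no" : S\(S\PP)

[0,1] N\PP  lex  "under"
[1,2] (S\N)/S  lex  "idea"
[2,3] S  lex  "read"
[1,3] S\N  >  k=2
[0,3] S\PP  <B  k=1
[3,4] S\(S\PP)  lex  "no"
[0,4] S  <  k=3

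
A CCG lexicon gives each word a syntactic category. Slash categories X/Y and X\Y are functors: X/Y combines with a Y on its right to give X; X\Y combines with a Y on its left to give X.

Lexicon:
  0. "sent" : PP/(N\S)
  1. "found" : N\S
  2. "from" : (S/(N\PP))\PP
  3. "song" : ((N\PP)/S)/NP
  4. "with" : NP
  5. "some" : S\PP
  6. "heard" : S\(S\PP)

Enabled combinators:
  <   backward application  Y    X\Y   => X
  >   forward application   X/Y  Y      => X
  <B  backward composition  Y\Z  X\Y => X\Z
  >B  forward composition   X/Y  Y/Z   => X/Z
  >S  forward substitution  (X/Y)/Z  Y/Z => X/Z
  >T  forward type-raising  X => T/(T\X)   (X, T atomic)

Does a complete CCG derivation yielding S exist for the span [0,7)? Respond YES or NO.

YES

[0,7] S   >
  [0,3] S/(N\PP)   <
    [0,2] PP   >
      [0,1] "sent" : PP/(N\S)
      [1,2] "found" : N\S
    [2,3] "from" : (S/(N\PP))\PP
  [3,7] N\PP   >
    [3,5] (N\PP)/S   >
      [3,4] "song" : ((N\PP)/S)/NP
      [4,5] "with" : NP
    [5,7] S   <
      [5,6] "some" : S\PP
      [6,7] "heard" : S\(S\PP)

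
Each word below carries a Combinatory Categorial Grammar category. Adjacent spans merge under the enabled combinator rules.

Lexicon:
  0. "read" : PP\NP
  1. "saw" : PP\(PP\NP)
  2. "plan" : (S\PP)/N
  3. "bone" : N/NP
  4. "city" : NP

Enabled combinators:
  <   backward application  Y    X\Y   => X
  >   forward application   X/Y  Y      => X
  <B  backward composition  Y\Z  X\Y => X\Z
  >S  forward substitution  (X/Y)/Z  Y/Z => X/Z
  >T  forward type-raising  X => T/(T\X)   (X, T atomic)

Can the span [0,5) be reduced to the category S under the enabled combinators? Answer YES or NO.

YES

[0,5] S   <
  [0,2] PP   <
    [0,1] "read" : PP\NP
    [1,2] "saw" : PP\(PP\NP)
  [2,5] S\PP   >
    [2,3] "plan" : (S\PP)/N
    [3,5] N   >
      [3,4] "bone" : N/NP
      [4,5] "city" : NP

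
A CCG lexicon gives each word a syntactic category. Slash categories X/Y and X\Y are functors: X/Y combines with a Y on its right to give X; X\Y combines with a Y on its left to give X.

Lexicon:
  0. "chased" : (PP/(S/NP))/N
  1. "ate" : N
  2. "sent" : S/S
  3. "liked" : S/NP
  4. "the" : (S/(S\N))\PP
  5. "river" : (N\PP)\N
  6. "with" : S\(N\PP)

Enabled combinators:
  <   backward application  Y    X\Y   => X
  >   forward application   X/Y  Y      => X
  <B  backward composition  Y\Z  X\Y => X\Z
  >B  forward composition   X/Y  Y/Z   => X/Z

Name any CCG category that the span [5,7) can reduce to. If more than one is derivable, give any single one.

[0,7] S   >
  [0,5] S/(S\N)   <
    [0,4] PP   >
      [0,2] PP/(S/NP)   >
        [0,1] "chased" : (PP/(S/NP))/N
        [1,2] "ate" : N
      [2,4] S/NP   >B
        [2,3] "sent" : S/S
        [3,4] "liked" : S/NP
    [4,5] "the" : (S/(S\N))\PP
  [5,7] S\N   <B
    [5,6] "river" : (N\PP)\N
    [6,7] "with" : S\(N\PP)

S\N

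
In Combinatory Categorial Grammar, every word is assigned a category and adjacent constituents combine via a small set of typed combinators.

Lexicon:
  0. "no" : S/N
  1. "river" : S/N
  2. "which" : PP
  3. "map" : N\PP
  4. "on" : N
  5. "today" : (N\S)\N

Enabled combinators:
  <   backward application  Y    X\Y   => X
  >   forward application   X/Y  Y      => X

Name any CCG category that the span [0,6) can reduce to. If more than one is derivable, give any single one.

S

[0,6] S   >
  [0,1] "no" : S/N
  [1,6] N   <
    [1,4] S   >
      [1,2] "river" : S/N
      [2,4] N   <
        [2,3] "which" : PP
        [3,4] "map" : N\PP
    [4,6] N\S   <
      [4,5] "on" : N
      [5,6] "today" : (N\S)\N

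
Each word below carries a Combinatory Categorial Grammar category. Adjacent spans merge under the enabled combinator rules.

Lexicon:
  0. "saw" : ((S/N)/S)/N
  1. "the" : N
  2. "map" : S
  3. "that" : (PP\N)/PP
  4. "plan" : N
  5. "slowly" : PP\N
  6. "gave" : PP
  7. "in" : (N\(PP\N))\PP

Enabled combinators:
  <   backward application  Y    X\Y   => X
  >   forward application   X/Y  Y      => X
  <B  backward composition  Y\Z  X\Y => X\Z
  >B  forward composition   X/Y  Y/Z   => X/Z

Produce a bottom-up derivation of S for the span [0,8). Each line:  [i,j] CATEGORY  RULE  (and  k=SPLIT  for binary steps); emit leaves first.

[0,8] S   >
  [0,3] S/N   >
    [0,2] (S/N)/S   >
      [0,1] "saw" : ((S/N)/S)/N
      [1,2] "the" : N
    [2,3] "map" : S
  [3,8] N   <
    [3,6] PP\N   >
      [3,4] "that" : (PP\N)/PP
      [4,6] PP   <
        [4,5] "plan" : N
        [5,6] "slowly" : PP\N
    [6,8] N\(PP\N)   <
      [6,7] "gave" : PP
      [7,8] "in" : (N\(PP\N))\PP

[0,1] ((S/N)/S)/N  lex  "saw"
[1,2] N  lex  "the"
[0,2] (S/N)/S  >  k=1
[2,3] S  lex  "map"
[0,3] S/N  >  k=2
[3,4] (PP\N)/PP  lex  "that"
[4,5] N  lex  "plan"
[5,6] PP\N  lex  "slowly"
[4,6] PP  <  k=5
[3,6] PP\N  >  k=4
[6,7] PP  lex  "gave"
[7,8] (N\(PP\N))\PP  lex  "in"
[6,8] N\(PP\N)  <  k=7
[3,8] N  <  k=6
[0,8] S  >  k=3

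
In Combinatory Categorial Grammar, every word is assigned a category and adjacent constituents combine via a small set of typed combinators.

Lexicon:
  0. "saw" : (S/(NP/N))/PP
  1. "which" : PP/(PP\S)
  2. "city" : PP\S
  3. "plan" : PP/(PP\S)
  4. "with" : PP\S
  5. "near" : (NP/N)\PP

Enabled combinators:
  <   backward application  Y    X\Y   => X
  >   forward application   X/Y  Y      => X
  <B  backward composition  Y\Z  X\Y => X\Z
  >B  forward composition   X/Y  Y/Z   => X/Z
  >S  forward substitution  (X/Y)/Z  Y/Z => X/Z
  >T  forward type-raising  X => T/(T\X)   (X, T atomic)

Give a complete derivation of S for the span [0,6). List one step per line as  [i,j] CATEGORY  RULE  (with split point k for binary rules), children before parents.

[0,6] S   >
  [0,3] S/(NP/N)   >
    [0,1] "saw" : (S/(NP/N))/PP
    [1,3] PP   >
      [1,2] "which" : PP/(PP\S)
      [2,3] "city" : PP\S
  [3,6] NP/N   <
    [3,5] PP   >
      [3,4] "plan" : PP/(PP\S)
      [4,5] "with" : PP\S
    [5,6] "near" : (NP/N)\PP

[0,1] (S/(NP/N))/PP  lex  "saw"
[1,2] PP/(PP\S)  lex  "which"
[2,3] PP\S  lex  "city"
[1,3] PP  >  k=2
[0,3] S/(NP/N)  >  k=1
[3,4] PP/(PP\S)  lex  "plan"
[4,5] PP\S  lex  "with"
[3,5] PP  >  k=4
[5,6] (NP/N)\PP  lex  "near"
[3,6] NP/N  <  k=5
[0,6] S  >  k=3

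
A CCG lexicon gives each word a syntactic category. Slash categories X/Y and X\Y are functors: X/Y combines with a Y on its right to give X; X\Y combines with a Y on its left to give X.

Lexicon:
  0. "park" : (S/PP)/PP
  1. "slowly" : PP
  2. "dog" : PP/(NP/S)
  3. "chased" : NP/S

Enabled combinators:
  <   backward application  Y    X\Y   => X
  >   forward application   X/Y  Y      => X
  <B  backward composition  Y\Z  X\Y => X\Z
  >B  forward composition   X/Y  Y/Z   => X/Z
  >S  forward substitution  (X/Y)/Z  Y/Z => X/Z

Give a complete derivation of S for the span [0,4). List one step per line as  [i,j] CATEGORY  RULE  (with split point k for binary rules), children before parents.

[0,1] (S/PP)/PP  lex  "park"
[1,2] PP  lex  "slowly"
[0,2] S/PP  >  k=1
[2,3] PP/(NP/S)  lex  "dog"
[3,4] NP/S  lex  "chased"
[2,4] PP  >  k=3
[0,4] S  >  k=2

[0,4] S   >
  [0,2] S/PP   >
    [0,1] "park" : (S/PP)/PP
    [1,2] "slowly" : PP
  [2,4] PP   >
    [2,3] "dog" : PP/(NP/S)
    [3,4] "chased" : NP/S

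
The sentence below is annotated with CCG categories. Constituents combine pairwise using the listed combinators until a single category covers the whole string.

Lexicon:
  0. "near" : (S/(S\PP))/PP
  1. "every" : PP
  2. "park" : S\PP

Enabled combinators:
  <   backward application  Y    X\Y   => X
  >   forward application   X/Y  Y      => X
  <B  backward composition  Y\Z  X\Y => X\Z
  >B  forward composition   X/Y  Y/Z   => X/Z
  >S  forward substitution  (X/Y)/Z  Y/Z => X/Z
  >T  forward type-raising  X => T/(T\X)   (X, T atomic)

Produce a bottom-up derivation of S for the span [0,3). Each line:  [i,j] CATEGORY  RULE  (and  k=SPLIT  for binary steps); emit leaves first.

[0,3] S   >
  [0,2] S/(S\PP)   >
    [0,1] "near" : (S/(S\PP))/PP
    [1,2] "every" : PP
  [2,3] "park" : S\PP

[0,1] (S/(S\PP))/PP  lex  "near"
[1,2] PP  lex  "every"
[0,2] S/(S\PP)  >  k=1
[2,3] S\PP  lex  "park"
[0,3] S  >  k=2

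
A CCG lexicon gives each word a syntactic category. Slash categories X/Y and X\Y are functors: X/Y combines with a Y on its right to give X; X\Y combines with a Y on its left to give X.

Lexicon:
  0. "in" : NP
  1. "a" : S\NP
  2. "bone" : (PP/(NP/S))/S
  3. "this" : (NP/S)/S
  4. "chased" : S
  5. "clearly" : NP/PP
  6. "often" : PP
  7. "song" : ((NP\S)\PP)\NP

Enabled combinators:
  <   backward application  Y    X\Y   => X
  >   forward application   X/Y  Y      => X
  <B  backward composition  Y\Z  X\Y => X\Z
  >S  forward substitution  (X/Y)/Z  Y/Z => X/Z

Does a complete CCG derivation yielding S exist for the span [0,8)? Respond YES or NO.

NP S\NP (PP/(NP/S))/S (NP/S)/S S NP/PP PP ((NP\S)\PP)\NP
CKY chart[0,8] = {NP}; S ∉ chart

NO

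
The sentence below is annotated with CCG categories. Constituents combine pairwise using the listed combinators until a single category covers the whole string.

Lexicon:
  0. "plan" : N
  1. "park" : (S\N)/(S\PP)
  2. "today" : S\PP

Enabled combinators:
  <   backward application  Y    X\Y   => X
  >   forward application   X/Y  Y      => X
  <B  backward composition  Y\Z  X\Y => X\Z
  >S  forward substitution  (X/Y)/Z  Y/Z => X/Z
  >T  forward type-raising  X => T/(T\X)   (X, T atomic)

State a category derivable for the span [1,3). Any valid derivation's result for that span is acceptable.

S\N

[0,3] S   <
  [0,1] "plan" : N
  [1,3] S\N   >
    [1,2] "park" : (S\N)/(S\PP)
    [2,3] "today" : S\PP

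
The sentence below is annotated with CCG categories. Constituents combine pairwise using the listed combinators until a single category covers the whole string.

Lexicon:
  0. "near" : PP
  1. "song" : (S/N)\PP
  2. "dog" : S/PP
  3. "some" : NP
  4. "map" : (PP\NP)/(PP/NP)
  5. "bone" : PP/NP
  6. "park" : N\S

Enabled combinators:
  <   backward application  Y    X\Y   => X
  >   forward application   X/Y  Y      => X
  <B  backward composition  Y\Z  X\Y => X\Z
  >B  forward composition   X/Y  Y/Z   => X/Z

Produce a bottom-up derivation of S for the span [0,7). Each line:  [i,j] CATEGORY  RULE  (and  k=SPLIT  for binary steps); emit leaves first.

[0,1] PP  lex  "near"
[1,2] (S/N)\PP  lex  "song"
[0,2] S/N  <  k=1
[2,3] S/PP  lex  "dog"
[3,4] NP  lex  "some"
[4,5] (PP\NP)/(PP/NP)  lex  "map"
[5,6] PP/NP  lex  "bone"
[4,6] PP\NP  >  k=5
[3,6] PP  <  k=4
[2,6] S  >  k=3
[6,7] N\S  lex  "park"
[2,7] N  <  k=6
[0,7] S  >  k=2

[0,7] S   >
  [0,2] S/N   <
    [0,1] "near" : PP
    [1,2] "song" : (S/N)\PP
  [2,7] N   <
    [2,6] S   >
      [2,3] "dog" : S/PP
      [3,6] PP   <
        [3,4] "some" : NP
        [4,6] PP\NP   >
          [4,5] "map" : (PP\NP)/(PP/NP)
          [5,6] "bone" : PP/NP
    [6,7] "park" : N\S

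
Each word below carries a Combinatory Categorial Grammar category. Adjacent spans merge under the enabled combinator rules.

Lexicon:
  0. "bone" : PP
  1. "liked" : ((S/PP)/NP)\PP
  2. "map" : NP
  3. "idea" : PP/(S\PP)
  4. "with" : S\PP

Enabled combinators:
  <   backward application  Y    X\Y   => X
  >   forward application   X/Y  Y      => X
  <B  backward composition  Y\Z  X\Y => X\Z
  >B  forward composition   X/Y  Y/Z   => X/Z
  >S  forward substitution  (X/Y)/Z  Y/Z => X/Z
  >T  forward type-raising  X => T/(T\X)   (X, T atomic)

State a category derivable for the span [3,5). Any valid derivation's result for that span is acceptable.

PP

[0,5] S   >
  [0,3] S/PP   >
    [0,2] (S/PP)/NP   <
      [0,1] "bone" : PP
      [1,2] "liked" : ((S/PP)/NP)\PP
    [2,3] "map" : NP
  [3,5] PP   >
    [3,4] "idea" : PP/(S\PP)
    [4,5] "with" : S\PP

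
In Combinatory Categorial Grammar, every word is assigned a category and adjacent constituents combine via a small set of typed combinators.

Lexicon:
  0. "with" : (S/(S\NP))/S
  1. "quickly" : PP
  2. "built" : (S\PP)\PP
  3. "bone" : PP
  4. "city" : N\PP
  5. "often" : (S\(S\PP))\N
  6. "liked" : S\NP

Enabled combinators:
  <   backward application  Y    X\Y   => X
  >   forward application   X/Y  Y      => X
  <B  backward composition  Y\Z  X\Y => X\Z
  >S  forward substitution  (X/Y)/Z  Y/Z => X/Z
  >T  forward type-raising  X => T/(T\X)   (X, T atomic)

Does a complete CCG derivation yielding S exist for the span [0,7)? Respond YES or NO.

YES

[0,7] S   >
  [0,6] S/(S\NP)   >
    [0,1] "with" : (S/(S\NP))/S
    [1,6] S   <
      [1,3] S\PP   <
        [1,2] "quickly" : PP
        [2,3] "built" : (S\PP)\PP
      [3,6] S\(S\PP)   <
        [3,5] N   >
          [3,4] N/(N\PP)   >T
            [3,4] "bone" : PP
          [4,5] "city" : N\PP
        [5,6] "often" : (S\(S\PP))\N
  [6,7] "liked" : S\NP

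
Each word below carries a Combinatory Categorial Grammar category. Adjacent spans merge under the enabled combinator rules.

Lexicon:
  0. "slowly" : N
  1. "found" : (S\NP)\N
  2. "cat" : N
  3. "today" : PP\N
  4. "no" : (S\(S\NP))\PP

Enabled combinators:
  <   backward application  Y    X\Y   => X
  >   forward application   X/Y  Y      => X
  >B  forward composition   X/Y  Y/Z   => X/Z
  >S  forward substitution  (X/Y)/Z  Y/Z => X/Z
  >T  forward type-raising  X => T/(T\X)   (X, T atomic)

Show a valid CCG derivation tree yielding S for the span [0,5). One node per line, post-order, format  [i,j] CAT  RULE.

[0,5] S   <
  [0,2] S\NP   <
    [0,1] "slowly" : N
    [1,2] "found" : (S\NP)\N
  [2,5] S\(S\NP)   <
    [2,4] PP   >
      [2,3] PP/(PP\N)   >T
        [2,3] "cat" : N
      [3,4] "today" : PP\N
    [4,5] "no" : (S\(S\NP))\PP

[0,1] N  lex  "slowly"
[1,2] (S\NP)\N  lex  "found"
[0,2] S\NP  <  k=1
[2,3] N  lex  "cat"
[2,3] PP/(PP\N)  >T
[3,4] PP\N  lex  "today"
[2,4] PP  >  k=3
[4,5] (S\(S\NP))\PP  lex  "no"
[2,5] S\(S\NP)  <  k=4
[0,5] S  <  k=2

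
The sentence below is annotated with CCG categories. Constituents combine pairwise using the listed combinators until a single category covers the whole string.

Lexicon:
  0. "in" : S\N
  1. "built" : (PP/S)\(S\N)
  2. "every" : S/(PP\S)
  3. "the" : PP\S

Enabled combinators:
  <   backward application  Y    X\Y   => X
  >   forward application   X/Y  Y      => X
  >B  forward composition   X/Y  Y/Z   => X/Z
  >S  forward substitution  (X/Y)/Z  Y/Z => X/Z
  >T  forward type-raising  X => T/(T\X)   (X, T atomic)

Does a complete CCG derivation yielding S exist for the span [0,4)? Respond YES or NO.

NO

S\N (PP/S)\(S\N) S/(PP\S) PP\S
CKY chart[0,4] = {N/(N\PP), NP/(NP\PP), PP, PP/(PP\PP), PP/(S\S), S/(S\PP)}; S ∉ chart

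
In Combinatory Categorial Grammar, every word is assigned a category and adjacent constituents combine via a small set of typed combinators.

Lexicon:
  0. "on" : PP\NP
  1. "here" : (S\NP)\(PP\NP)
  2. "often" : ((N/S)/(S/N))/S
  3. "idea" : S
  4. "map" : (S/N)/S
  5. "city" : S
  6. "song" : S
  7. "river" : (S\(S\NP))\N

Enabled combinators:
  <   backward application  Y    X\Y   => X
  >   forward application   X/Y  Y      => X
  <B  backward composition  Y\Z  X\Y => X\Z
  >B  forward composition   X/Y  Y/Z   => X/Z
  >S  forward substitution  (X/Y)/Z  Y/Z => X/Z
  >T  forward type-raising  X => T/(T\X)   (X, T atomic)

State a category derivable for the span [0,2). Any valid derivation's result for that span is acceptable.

[0,8] S   <
  [0,2] S\NP   <
    [0,1] "on" : PP\NP
    [1,2] "here" : (S\NP)\(PP\NP)
  [2,8] S\(S\NP)   <
    [2,7] N   >
      [2,6] N/S   >
        [2,4] (N/S)/(S/N)   >
          [2,3] "often" : ((N/S)/(S/N))/S
          [3,4] "idea" : S
        [4,6] S/N   >
          [4,5] "map" : (S/N)/S
          [5,6] "city" : S
      [6,7] "song" : S
    [7,8] "river" : (S\(S\NP))\N

S\NP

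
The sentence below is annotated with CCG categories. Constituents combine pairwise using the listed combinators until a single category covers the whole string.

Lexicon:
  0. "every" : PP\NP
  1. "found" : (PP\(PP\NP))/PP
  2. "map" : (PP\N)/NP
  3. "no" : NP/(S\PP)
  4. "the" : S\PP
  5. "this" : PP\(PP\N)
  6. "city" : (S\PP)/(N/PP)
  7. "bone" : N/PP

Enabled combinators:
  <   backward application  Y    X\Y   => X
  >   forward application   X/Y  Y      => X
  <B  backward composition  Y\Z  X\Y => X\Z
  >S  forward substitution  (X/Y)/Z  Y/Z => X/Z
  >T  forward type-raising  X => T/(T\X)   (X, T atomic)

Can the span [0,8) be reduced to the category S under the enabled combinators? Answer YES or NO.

YES

[0,8] S   <
  [0,6] PP   <
    [0,1] "every" : PP\NP
    [1,6] PP\(PP\NP)   >
      [1,2] "found" : (PP\(PP\NP))/PP
      [2,6] PP   <
        [2,5] PP\N   >
          [2,3] "map" : (PP\N)/NP
          [3,5] NP   >
            [3,4] "no" : NP/(S\PP)
            [4,5] "the" : S\PP
        [5,6] "this" : PP\(PP\N)
  [6,8] S\PP   >
    [6,7] "city" : (S\PP)/(N/PP)
    [7,8] "bone" : N/PP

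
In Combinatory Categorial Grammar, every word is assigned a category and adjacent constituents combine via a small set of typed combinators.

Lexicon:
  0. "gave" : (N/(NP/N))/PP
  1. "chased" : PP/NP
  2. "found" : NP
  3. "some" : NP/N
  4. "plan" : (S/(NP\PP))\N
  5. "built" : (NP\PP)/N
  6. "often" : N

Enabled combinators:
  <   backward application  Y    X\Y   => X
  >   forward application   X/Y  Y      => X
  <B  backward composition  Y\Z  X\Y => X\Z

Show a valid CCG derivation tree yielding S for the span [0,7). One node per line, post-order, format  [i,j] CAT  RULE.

[0,1] (N/(NP/N))/PP  lex  "gave"
[1,2] PP/NP  lex  "chased"
[2,3] NP  lex  "found"
[1,3] PP  >  k=2
[0,3] N/(NP/N)  >  k=1
[3,4] NP/N  lex  "some"
[0,4] N  >  k=3
[4,5] (S/(NP\PP))\N  lex  "plan"
[0,5] S/(NP\PP)  <  k=4
[5,6] (NP\PP)/N  lex  "built"
[6,7] N  lex  "often"
[5,7] NP\PP  >  k=6
[0,7] S  >  k=5

[0,7] S   >
  [0,5] S/(NP\PP)   <
    [0,4] N   >
      [0,3] N/(NP/N)   >
        [0,1] "gave" : (N/(NP/N))/PP
        [1,3] PP   >
          [1,2] "chased" : PP/NP
          [2,3] "found" : NP
      [3,4] "some" : NP/N
    [4,5] "plan" : (S/(NP\PP))\N
  [5,7] NP\PP   >
    [5,6] "built" : (NP\PP)/N
    [6,7] "often" : N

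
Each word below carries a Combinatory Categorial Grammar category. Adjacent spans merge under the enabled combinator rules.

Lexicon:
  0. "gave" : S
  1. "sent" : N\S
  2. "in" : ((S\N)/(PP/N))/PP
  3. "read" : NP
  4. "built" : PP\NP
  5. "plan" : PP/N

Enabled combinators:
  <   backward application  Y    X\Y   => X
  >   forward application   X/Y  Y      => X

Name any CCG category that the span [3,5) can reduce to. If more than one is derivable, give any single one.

PP

[0,6] S   <
  [0,2] N   <
    [0,1] "gave" : S
    [1,2] "sent" : N\S
  [2,6] S\N   >
    [2,5] (S\N)/(PP/N)   >
      [2,3] "in" : ((S\N)/(PP/N))/PP
      [3,5] PP   <
        [3,4] "read" : NP
        [4,5] "built" : PP\NP
    [5,6] "plan" : PP/N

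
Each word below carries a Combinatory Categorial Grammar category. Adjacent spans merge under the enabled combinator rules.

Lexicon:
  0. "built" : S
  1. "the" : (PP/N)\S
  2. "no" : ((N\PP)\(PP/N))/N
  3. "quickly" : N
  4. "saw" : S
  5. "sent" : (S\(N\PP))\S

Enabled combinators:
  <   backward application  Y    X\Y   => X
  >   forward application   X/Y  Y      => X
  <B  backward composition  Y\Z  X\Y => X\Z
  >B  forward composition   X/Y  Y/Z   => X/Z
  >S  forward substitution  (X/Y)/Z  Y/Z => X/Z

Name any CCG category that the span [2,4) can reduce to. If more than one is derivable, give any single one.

(N\PP)\(PP/N)

[0,6] S   <
  [0,4] N\PP   <
    [0,2] PP/N   <
      [0,1] "built" : S
      [1,2] "the" : (PP/N)\S
    [2,4] (N\PP)\(PP/N)   >
      [2,3] "no" : ((N\PP)\(PP/N))/N
      [3,4] "quickly" : N
  [4,6] S\(N\PP)   <
    [4,5] "saw" : S
    [5,6] "sent" : (S\(N\PP))\S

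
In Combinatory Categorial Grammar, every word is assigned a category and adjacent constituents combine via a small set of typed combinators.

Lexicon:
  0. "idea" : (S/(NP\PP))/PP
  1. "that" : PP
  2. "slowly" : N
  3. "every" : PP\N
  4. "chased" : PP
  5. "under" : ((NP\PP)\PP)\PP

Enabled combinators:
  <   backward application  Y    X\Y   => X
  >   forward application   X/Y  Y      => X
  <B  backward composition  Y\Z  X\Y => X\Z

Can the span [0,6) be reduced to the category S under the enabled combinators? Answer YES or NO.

YES

[0,6] S   >
  [0,2] S/(NP\PP)   >
    [0,1] "idea" : (S/(NP\PP))/PP
    [1,2] "that" : PP
  [2,6] NP\PP   <
    [2,4] PP   <
      [2,3] "slowly" : N
      [3,4] "every" : PP\N
    [4,6] (NP\PP)\PP   <
      [4,5] "chased" : PP
      [5,6] "under" : ((NP\PP)\PP)\PP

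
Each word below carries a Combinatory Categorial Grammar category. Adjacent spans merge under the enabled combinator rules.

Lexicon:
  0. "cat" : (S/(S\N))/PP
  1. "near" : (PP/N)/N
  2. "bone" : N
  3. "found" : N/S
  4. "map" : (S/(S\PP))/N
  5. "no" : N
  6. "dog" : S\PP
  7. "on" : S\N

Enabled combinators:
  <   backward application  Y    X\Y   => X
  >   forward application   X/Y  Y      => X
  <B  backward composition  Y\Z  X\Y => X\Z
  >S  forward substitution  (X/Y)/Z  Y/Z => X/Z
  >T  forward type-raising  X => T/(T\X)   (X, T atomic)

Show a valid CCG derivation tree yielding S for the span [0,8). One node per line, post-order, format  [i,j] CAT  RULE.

[0,1] (S/(S\N))/PP  lex  "cat"
[1,2] (PP/N)/N  lex  "near"
[2,3] N  lex  "bone"
[1,3] PP/N  >  k=2
[3,4] N/S  lex  "found"
[4,5] (S/(S\PP))/N  lex  "map"
[5,6] N  lex  "no"
[4,6] S/(S\PP)  >  k=5
[6,7] S\PP  lex  "dog"
[4,7] S  >  k=6
[3,7] N  >  k=4
[1,7] PP  >  k=3
[0,7] S/(S\N)  >  k=1
[7,8] S\N  lex  "on"
[0,8] S  >  k=7

[0,8] S   >
  [0,7] S/(S\N)   >
    [0,1] "cat" : (S/(S\N))/PP
    [1,7] PP   >
      [1,3] PP/N   >
        [1,2] "near" : (PP/N)/N
        [2,3] "bone" : N
      [3,7] N   >
        [3,4] "found" : N/S
        [4,7] S   >
          [4,6] S/(S\PP)   >
            [4,5] "map" : (S/(S\PP))/N
            [5,6] "no" : N
          [6,7] "dog" : S\PP
  [7,8] "on" : S\N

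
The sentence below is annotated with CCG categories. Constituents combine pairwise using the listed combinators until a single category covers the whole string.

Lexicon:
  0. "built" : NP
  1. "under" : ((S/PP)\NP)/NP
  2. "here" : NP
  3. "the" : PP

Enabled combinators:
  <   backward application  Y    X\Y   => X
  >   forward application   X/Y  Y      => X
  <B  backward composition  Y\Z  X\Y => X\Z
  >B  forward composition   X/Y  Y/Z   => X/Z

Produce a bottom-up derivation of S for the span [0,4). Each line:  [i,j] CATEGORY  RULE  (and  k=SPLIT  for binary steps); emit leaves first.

[0,1] NP  lex  "built"
[1,2] ((S/PP)\NP)/NP  lex  "under"
[2,3] NP  lex  "here"
[1,3] (S/PP)\NP  >  k=2
[0,3] S/PP  <  k=1
[3,4] PP  lex  "the"
[0,4] S  >  k=3

[0,4] S   >
  [0,3] S/PP   <
    [0,1] "built" : NP
    [1,3] (S/PP)\NP   >
      [1,2] "under" : ((S/PP)\NP)/NP
      [2,3] "here" : NP
  [3,4] "the" : PP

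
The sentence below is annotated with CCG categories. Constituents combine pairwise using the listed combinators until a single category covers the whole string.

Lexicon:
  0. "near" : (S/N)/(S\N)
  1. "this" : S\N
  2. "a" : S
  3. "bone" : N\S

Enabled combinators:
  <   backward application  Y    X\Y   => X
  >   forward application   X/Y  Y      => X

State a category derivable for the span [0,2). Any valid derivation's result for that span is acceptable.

S/N

[0,4] S   >
  [0,2] S/N   >
    [0,1] "near" : (S/N)/(S\N)
    [1,2] "this" : S\N
  [2,4] N   <
    [2,3] "a" : S
    [3,4] "bone" : N\S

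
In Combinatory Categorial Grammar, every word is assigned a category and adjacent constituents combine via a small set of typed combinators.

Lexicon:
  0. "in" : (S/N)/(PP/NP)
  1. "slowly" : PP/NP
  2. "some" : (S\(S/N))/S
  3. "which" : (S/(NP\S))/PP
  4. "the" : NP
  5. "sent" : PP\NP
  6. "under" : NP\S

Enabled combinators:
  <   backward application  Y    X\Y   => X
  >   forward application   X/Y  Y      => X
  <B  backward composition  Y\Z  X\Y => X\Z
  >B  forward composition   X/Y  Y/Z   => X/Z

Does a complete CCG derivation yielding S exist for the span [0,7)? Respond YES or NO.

YES

[0,7] S   <
  [0,2] S/N   >
    [0,1] "in" : (S/N)/(PP/NP)
    [1,2] "slowly" : PP/NP
  [2,7] S\(S/N)   >
    [2,3] "some" : (S\(S/N))/S
    [3,7] S   >
      [3,6] S/(NP\S)   >
        [3,4] "which" : (S/(NP\S))/PP
        [4,6] PP   <
          [4,5] "the" : NP
          [5,6] "sent" : PP\NP
      [6,7] "under" : NP\S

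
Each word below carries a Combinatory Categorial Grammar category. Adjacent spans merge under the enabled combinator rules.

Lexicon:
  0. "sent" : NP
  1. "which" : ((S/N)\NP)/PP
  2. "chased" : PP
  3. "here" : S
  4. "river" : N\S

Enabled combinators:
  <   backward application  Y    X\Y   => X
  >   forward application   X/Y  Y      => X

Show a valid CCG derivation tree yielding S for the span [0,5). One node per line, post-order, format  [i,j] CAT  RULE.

[0,5] S   >
  [0,3] S/N   <
    [0,1] "sent" : NP
    [1,3] (S/N)\NP   >
      [1,2] "which" : ((S/N)\NP)/PP
      [2,3] "chased" : PP
  [3,5] N   <
    [3,4] "here" : S
    [4,5] "river" : N\S

[0,1] NP  lex  "sent"
[1,2] ((S/N)\NP)/PP  lex  "which"
[2,3] PP  lex  "chased"
[1,3] (S/N)\NP  >  k=2
[0,3] S/N  <  k=1
[3,4] S  lex  "here"
[4,5] N\S  lex  "river"
[3,5] N  <  k=4
[0,5] S  >  k=3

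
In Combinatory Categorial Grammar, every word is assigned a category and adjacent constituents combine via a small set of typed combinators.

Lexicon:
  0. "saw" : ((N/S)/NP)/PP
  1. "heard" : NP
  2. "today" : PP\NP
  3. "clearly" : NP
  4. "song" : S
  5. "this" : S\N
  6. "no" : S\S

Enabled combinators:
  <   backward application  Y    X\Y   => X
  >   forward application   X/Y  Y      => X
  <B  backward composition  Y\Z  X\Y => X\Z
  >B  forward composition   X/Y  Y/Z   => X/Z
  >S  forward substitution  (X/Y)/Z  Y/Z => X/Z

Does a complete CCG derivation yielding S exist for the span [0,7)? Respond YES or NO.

YES

[0,7] S   <
  [0,5] N   >
    [0,4] N/S   >
      [0,3] (N/S)/NP   >
        [0,1] "saw" : ((N/S)/NP)/PP
        [1,3] PP   <
          [1,2] "heard" : NP
          [2,3] "today" : PP\NP
      [3,4] "clearly" : NP
    [4,5] "song" : S
  [5,7] S\N   <B
    [5,6] "this" : S\N
    [6,7] "no" : S\S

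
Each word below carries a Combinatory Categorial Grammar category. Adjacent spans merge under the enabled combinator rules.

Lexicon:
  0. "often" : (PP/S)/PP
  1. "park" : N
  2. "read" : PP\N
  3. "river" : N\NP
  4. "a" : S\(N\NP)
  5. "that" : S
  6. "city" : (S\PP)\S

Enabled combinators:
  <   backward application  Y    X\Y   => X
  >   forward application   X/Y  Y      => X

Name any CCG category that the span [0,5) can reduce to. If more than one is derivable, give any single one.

PP

[0,7] S   <
  [0,5] PP   >
    [0,3] PP/S   >
      [0,1] "often" : (PP/S)/PP
      [1,3] PP   <
        [1,2] "park" : N
        [2,3] "read" : PP\N
    [3,5] S   <
      [3,4] "river" : N\NP
      [4,5] "a" : S\(N\NP)
  [5,7] S\PP   <
    [5,6] "that" : S
    [6,7] "city" : (S\PP)\S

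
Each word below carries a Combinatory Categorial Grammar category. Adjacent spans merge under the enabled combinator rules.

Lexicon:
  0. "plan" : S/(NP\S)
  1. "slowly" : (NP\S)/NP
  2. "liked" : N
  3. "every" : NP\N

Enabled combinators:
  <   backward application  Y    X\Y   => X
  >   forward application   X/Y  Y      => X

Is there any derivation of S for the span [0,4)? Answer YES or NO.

YES

[0,4] S   >
  [0,1] "plan" : S/(NP\S)
  [1,4] NP\S   >
    [1,2] "slowly" : (NP\S)/NP
    [2,4] NP   <
      [2,3] "liked" : N
      [3,4] "every" : NP\N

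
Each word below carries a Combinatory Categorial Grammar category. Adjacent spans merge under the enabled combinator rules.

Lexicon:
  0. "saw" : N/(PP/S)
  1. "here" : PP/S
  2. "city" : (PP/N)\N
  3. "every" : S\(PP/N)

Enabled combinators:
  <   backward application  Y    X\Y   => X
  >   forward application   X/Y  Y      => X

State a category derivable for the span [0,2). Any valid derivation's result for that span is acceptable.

[0,4] S   <
  [0,3] PP/N   <
    [0,2] N   >
      [0,1] "saw" : N/(PP/S)
      [1,2] "here" : PP/S
    [2,3] "city" : (PP/N)\N
  [3,4] "every" : S\(PP/N)

N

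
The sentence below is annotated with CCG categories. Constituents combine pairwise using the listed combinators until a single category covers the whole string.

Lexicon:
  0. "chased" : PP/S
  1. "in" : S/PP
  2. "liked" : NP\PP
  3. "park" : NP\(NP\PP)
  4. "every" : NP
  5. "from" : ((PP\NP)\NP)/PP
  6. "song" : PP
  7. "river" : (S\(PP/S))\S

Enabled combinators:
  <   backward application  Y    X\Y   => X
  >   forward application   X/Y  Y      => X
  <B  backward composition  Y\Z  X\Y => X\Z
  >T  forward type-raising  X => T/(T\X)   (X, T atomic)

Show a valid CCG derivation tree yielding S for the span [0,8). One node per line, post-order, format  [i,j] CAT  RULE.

[0,8] S   <
  [0,1] "chased" : PP/S
  [1,8] S\(PP/S)   <
    [1,7] S   >
      [1,2] "in" : S/PP
      [2,7] PP   <
        [2,4] NP   <
          [2,3] "liked" : NP\PP
          [3,4] "park" : NP\(NP\PP)
        [4,7] PP\NP   <
          [4,5] "every" : NP
          [5,7] (PP\NP)\NP   >
            [5,6] "from" : ((PP\NP)\NP)/PP
            [6,7] "song" : PP
    [7,8] "river" : (S\(PP/S))\S

[0,1] PP/S  lex  "chased"
[1,2] S/PP  lex  "in"
[2,3] NP\PP  lex  "liked"
[3,4] NP\(NP\PP)  lex  "park"
[2,4] NP  <  k=3
[4,5] NP  lex  "every"
[5,6] ((PP\NP)\NP)/PP  lex  "from"
[6,7] PP  lex  "song"
[5,7] (PP\NP)\NP  >  k=6
[4,7] PP\NP  <  k=5
[2,7] PP  <  k=4
[1,7] S  >  k=2
[7,8] (S\(PP/S))\S  lex  "river"
[1,8] S\(PP/S)  <  k=7
[0,8] S  <  k=1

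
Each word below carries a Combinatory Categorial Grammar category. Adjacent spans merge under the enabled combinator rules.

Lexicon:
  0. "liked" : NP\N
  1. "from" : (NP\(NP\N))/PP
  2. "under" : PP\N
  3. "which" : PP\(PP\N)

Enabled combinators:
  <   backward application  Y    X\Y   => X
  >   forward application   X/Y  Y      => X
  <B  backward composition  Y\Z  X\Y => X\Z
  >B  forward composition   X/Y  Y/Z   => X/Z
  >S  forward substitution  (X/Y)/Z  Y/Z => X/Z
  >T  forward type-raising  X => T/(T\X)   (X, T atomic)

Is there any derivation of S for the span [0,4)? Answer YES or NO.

NP\N (NP\(NP\N))/PP PP\N PP\(PP\N)
CKY chart[0,4] = {N/(N\NP), NP, NP/(NP\NP), PP/(PP\NP), S/(S\NP)}; S ∉ chart

NO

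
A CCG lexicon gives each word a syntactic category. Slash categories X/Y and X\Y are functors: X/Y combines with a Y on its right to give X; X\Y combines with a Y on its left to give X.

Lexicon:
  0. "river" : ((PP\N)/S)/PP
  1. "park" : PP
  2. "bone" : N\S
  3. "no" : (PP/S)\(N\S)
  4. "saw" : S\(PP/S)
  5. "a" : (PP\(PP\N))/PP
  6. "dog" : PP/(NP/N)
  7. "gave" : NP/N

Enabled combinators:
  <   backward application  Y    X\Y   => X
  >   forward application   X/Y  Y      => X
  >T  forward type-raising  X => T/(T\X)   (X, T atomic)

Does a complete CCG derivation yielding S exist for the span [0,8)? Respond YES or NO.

NO

((PP\N)/S)/PP PP N\S (PP/S)\(N\S) S\(PP/S) (PP\(PP\N))/PP PP/(NP/N) NP/N
CKY chart[0,8] = {N/(N\PP), NP/(NP\PP), PP, PP/(PP\PP), S/(S\PP)}; S ∉ chart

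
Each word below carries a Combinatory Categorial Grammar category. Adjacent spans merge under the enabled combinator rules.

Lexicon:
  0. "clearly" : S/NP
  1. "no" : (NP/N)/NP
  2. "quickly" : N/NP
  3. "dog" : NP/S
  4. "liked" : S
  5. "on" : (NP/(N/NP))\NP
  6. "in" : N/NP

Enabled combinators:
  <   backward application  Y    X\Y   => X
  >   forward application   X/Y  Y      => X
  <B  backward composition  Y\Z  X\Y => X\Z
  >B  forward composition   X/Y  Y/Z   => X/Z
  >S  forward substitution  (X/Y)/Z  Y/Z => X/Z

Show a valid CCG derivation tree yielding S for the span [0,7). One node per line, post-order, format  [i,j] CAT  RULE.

[0,7] S   >
  [0,3] S/NP   >B
    [0,1] "clearly" : S/NP
    [1,3] NP/NP   >S
      [1,2] "no" : (NP/N)/NP
      [2,3] "quickly" : N/NP
  [3,7] NP   >
    [3,6] NP/(N/NP)   <
      [3,5] NP   >
        [3,4] "dog" : NP/S
        [4,5] "liked" : S
      [5,6] "on" : (NP/(N/NP))\NP
    [6,7] "in" : N/NP

[0,1] S/NP  lex  "clearly"
[1,2] (NP/N)/NP  lex  "no"
[2,3] N/NP  lex  "quickly"
[1,3] NP/NP  >S  k=2
[0,3] S/NP  >B  k=1
[3,4] NP/S  lex  "dog"
[4,5] S  lex  "liked"
[3,5] NP  >  k=4
[5,6] (NP/(N/NP))\NP  lex  "on"
[3,6] NP/(N/NP)  <  k=5
[6,7] N/NP  lex  "in"
[3,7] NP  >  k=6
[0,7] S  >  k=3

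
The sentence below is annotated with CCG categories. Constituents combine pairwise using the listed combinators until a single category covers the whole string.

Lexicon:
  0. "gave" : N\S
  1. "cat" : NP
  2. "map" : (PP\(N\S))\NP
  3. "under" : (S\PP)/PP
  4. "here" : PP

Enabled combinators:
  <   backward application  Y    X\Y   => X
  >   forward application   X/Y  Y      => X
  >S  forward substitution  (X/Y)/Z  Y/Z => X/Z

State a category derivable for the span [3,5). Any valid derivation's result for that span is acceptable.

[0,5] S   <
  [0,3] PP   <
    [0,1] "gave" : N\S
    [1,3] PP\(N\S)   <
      [1,2] "cat" : NP
      [2,3] "map" : (PP\(N\S))\NP
  [3,5] S\PP   >
    [3,4] "under" : (S\PP)/PP
    [4,5] "here" : PP

S\PP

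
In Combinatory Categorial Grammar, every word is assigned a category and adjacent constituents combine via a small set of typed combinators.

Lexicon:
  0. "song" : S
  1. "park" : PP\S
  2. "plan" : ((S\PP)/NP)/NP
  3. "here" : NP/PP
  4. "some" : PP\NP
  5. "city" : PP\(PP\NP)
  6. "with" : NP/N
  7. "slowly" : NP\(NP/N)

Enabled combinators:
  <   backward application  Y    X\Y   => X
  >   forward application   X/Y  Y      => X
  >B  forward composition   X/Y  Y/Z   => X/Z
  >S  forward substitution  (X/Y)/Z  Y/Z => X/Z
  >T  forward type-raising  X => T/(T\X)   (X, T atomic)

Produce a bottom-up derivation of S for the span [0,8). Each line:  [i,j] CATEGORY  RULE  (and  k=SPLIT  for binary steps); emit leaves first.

[0,1] S  lex  "song"
[0,1] PP/(PP\S)  >T
[1,2] PP\S  lex  "park"
[0,2] PP  >  k=1
[2,3] ((S\PP)/NP)/NP  lex  "plan"
[3,4] NP/PP  lex  "here"
[4,5] PP\NP  lex  "some"
[5,6] PP\(PP\NP)  lex  "city"
[4,6] PP  <  k=5
[3,6] NP  >  k=4
[2,6] (S\PP)/NP  >  k=3
[6,7] NP/N  lex  "with"
[7,8] NP\(NP/N)  lex  "slowly"
[6,8] NP  <  k=7
[2,8] S\PP  >  k=6
[0,8] S  <  k=2

[0,8] S   <
  [0,2] PP   >
    [0,1] PP/(PP\S)   >T
      [0,1] "song" : S
    [1,2] "park" : PP\S
  [2,8] S\PP   >
    [2,6] (S\PP)/NP   >
      [2,3] "plan" : ((S\PP)/NP)/NP
      [3,6] NP   >
        [3,4] "here" : NP/PP
        [4,6] PP   <
          [4,5] "some" : PP\NP
          [5,6] "city" : PP\(PP\NP)
    [6,8] NP   <
      [6,7] "with" : NP/N
      [7,8] "slowly" : NP\(NP/N)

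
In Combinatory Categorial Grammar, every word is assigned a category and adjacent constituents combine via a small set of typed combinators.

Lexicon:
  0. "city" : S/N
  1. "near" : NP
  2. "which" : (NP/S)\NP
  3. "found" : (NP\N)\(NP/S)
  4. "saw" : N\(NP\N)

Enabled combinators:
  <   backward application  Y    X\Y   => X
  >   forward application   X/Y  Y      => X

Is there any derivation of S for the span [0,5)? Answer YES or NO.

YES

[0,5] S   >
  [0,1] "city" : S/N
  [1,5] N   <
    [1,4] NP\N   <
      [1,3] NP/S   <
        [1,2] "near" : NP
        [2,3] "which" : (NP/S)\NP
      [3,4] "found" : (NP\N)\(NP/S)
    [4,5] "saw" : N\(NP\N)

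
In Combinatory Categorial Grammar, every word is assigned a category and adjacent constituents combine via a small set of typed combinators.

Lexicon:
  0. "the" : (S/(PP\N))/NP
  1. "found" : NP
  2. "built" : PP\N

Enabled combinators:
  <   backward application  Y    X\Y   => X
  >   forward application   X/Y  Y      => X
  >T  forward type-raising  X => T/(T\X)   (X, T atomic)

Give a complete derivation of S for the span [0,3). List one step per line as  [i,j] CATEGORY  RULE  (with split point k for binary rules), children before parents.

[0,3] S   >
  [0,2] S/(PP\N)   >
    [0,1] "the" : (S/(PP\N))/NP
    [1,2] "found" : NP
  [2,3] "built" : PP\N

[0,1] (S/(PP\N))/NP  lex  "the"
[1,2] NP  lex  "found"
[0,2] S/(PP\N)  >  k=1
[2,3] PP\N  lex  "built"
[0,3] S  >  k=2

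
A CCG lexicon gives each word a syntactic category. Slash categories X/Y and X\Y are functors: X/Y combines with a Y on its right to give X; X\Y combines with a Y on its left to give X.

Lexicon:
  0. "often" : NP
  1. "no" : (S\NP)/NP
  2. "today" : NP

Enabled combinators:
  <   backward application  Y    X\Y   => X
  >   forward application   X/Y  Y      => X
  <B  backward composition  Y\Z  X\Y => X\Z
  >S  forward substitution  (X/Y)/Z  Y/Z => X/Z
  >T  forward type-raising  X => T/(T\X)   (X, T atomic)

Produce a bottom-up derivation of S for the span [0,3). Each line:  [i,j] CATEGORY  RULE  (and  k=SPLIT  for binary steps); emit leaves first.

[0,3] S   <
  [0,1] "often" : NP
  [1,3] S\NP   >
    [1,2] "no" : (S\NP)/NP
    [2,3] "today" : NP

[0,1] NP  lex  "often"
[1,2] (S\NP)/NP  lex  "no"
[2,3] NP  lex  "today"
[1,3] S\NP  >  k=2
[0,3] S  <  k=1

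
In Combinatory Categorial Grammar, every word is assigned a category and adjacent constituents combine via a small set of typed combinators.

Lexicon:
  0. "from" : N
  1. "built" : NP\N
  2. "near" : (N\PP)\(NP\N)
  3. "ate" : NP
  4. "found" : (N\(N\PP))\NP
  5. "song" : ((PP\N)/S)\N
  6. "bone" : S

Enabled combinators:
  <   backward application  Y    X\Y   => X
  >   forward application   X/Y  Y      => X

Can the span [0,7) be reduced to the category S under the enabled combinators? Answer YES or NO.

N NP\N (N\PP)\(NP\N) NP (N\(N\PP))\NP ((PP\N)/S)\N S
CKY chart[0,7] = {PP}; S ∉ chart

NO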